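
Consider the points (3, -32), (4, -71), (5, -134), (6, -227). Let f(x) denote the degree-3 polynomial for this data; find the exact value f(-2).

Using Newton's divided-difference form:
f[3,4] = (-71 - (-32)) / (4 - 3) = -39
f[4,5] = (-134 - (-71)) / (5 - 4) = -63
f[5,6] = (-227 - (-134)) / (6 - 5) = -93
f[3,4,5] = (-63 - (-39)) / (5 - 3) = -12
f[4,5,6] = (-93 - (-63)) / (6 - 4) = -15
f[3,4,5,6] = (-15 - (-12)) / (6 - 3) = -1
f(-2) = -32 + (-39)·(-5) + (-12)·(-5)·(-6) + (-1)·(-5)·(-6)·(-7) = 13

13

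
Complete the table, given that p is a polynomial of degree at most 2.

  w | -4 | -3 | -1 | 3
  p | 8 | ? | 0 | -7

The 3 known values determine p uniquely (degree ≤ 2).
Evaluate each Lagrange basis at w = -3:
L_0(-3) = (-2)·(-6)/[(-3)·(-7)] = 4/7
L_1(-3) = (1)·(-6)/[(3)·(-4)] = 1/2
L_2(-3) = (1)·(-2)/[(7)·(4)] = -1/14
Sum: 8·(4/7) + 0 + (-7)·(-1/14) = 71/14

71/14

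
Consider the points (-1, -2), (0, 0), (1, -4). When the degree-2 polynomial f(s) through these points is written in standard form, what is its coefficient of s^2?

The leading coefficient equals the top divided difference f[-1,0,1].
f[-1,0] = (0 - (-2)) / (0 - (-1)) = 2
f[0,1] = (-4 - 0) / (1 - 0) = -4
f[-1,0,1] = (-4 - 2) / (1 - (-1)) = -3

-3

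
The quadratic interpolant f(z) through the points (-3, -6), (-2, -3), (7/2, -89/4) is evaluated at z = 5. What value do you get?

-38

Evaluate each Lagrange basis at z = 5:
L_0(5) = (7)·(3/2)/[(-1)·(-13/2)] = 21/13
L_1(5) = (8)·(3/2)/[(1)·(-11/2)] = -24/11
L_2(5) = (8)·(7)/[(13/2)·(11/2)] = 224/143
Sum: (-6)·(21/13) + (-3)·(-24/11) + (-89/4)·(224/143) = -38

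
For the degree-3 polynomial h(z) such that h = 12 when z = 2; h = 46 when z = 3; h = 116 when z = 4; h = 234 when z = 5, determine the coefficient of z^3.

2

The leading coefficient equals the top divided difference h[2,3,4,5].
h[2,3] = (46 - 12) / (3 - 2) = 34
h[3,4] = (116 - 46) / (4 - 3) = 70
h[4,5] = (234 - 116) / (5 - 4) = 118
h[2,3,4] = (70 - 34) / (4 - 2) = 18
h[3,4,5] = (118 - 70) / (5 - 3) = 24
h[2,3,4,5] = (24 - 18) / (5 - 2) = 2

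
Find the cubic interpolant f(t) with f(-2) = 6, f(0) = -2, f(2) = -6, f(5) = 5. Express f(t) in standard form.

f(t) = (19/210)t^3 + (1/2)t^2 - (353/105)t - 2

L_0(t) = t(t - 2)(t - 5) / [-56] = -(1/56)t^3 + (1/8)t^2 - (5/28)t
L_1(t) = (t + 2)(t - 2)(t - 5) / [20] = (1/20)t^3 - (1/4)t^2 - (1/5)t + 1
L_2(t) = (t + 2)t(t - 5) / [-24] = -(1/24)t^3 + (1/8)t^2 + (5/12)t
L_3(t) = (t + 2)t(t - 2) / [105] = (1/105)t^3 - (4/105)t
f(t) = 6·L_0 + (-2)·L_1 + (-6)·L_2 + 5·L_3
  6·L_0(t) = -(3/28)t^3 + (3/4)t^2 - (15/14)t
  (-2)·L_1(t) = -(1/10)t^3 + (1/2)t^2 + (2/5)t - 2
  (-6)·L_2(t) = (1/4)t^3 - (3/4)t^2 - (5/2)t
  5·L_3(t) = (1/21)t^3 - (4/21)t
Adding term by term: (19/210)t^3 + (1/2)t^2 - (353/105)t - 2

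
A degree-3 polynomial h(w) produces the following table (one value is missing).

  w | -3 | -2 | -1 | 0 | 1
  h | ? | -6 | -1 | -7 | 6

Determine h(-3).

The 4 known values determine h uniquely (degree ≤ 3).
L_0(-3) = (-2)·(-3)·(-4)/[(-1)·(-2)·(-3)] = 4
L_1(-3) = (-1)·(-3)·(-4)/[(1)·(-1)·(-2)] = -6
L_2(-3) = (-1)·(-2)·(-4)/[(2)·(1)·(-1)] = 4
L_3(-3) = (-1)·(-2)·(-3)/[(3)·(2)·(1)] = -1
Sum: (-6)·(4) + (-1)·(-6) + (-7)·(4) + 6·(-1) = -52

-52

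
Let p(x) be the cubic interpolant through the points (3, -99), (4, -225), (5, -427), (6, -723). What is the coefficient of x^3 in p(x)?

The leading coefficient equals the top divided difference p[3,4,5,6].
p[3,4] = (-225 - (-99)) / (4 - 3) = -126
p[4,5] = (-427 - (-225)) / (5 - 4) = -202
p[5,6] = (-723 - (-427)) / (6 - 5) = -296
p[3,4,5] = (-202 - (-126)) / (5 - 3) = -38
p[4,5,6] = (-296 - (-202)) / (6 - 4) = -47
p[3,4,5,6] = (-47 - (-38)) / (6 - 3) = -3

-3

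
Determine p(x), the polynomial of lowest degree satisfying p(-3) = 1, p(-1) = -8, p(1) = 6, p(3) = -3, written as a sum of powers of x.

L_0(x) = (x + 1)(x - 1)(x - 3) / [-48] = -(1/48)x^3 + (1/16)x^2 + (1/48)x - 1/16
L_1(x) = (x + 3)(x - 1)(x - 3) / [16] = (1/16)x^3 - (1/16)x^2 - (9/16)x + 9/16
L_2(x) = (x + 3)(x + 1)(x - 3) / [-16] = -(1/16)x^3 - (1/16)x^2 + (9/16)x + 9/16
L_3(x) = (x + 3)(x + 1)(x - 1) / [48] = (1/48)x^3 + (1/16)x^2 - (1/48)x - 1/16
p(x) = 1·L_0 + (-8)·L_1 + 6·L_2 + (-3)·L_3
  1·L_0(x) = -(1/48)x^3 + (1/16)x^2 + (1/48)x - 1/16
  (-8)·L_1(x) = -(1/2)x^3 + (1/2)x^2 + (9/2)x - 9/2
  6·L_2(x) = -(3/8)x^3 - (3/8)x^2 + (27/8)x + 27/8
  (-3)·L_3(x) = -(1/16)x^3 - (3/16)x^2 + (1/16)x + 3/16
Adding term by term: -(23/24)x^3 + (191/24)x - 1

p(x) = -(23/24)x^3 + (191/24)x - 1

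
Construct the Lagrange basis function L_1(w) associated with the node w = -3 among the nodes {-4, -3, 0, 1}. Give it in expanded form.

L_1(w) = (1/12)w^3 + (1/4)w^2 - (1/3)w

L_1(w) = (w + 4)w(w - 1) / [(1)·(-3)·(-4)]
       = (w^3 + 3w^2 - 4w) / (12)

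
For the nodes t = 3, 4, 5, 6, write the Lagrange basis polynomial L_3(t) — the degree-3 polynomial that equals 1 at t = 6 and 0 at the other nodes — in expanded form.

L_3(t) = (t - 3)(t - 4)(t - 5) / [(3)·(2)·(1)]
       = (t^3 - 12t^2 + 47t - 60) / (6)

L_3(t) = (1/6)t^3 - 2t^2 + (47/6)t - 10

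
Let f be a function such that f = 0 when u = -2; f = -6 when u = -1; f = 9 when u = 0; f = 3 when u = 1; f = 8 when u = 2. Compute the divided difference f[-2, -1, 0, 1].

f[-2,-1] = (-6 - 0) / (-1 - (-2)) = -6
f[-1,0] = (9 - (-6)) / (0 - (-1)) = 15
f[0,1] = (3 - 9) / (1 - 0) = -6
f[-2,-1,0] = (15 - (-6)) / (0 - (-2)) = 21/2
f[-1,0,1] = (-6 - 15) / (1 - (-1)) = -21/2
f[-2,-1,0,1] = (-21/2 - 21/2) / (1 - (-2)) = -7

-7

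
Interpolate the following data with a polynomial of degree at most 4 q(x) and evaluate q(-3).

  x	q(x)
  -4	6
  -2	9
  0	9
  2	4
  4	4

233/32

L_0(-3) = (-1)·(-3)·(-5)·(-7)/[(-2)·(-4)·(-6)·(-8)] = 35/128
L_1(-3) = (1)·(-3)·(-5)·(-7)/[(2)·(-2)·(-4)·(-6)] = 35/32
L_2(-3) = (1)·(-1)·(-5)·(-7)/[(4)·(2)·(-2)·(-4)] = -35/64
L_3(-3) = (1)·(-1)·(-3)·(-7)/[(6)·(4)·(2)·(-2)] = 7/32
L_4(-3) = (1)·(-1)·(-3)·(-5)/[(8)·(6)·(4)·(2)] = -5/128
Sum: 6·(35/128) + 9·(35/32) + 9·(-35/64) + 4·(7/32) + 4·(-5/128) = 233/32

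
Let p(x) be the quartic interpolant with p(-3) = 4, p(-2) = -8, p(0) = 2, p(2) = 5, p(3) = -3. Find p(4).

Evaluate each Lagrange basis at x = 4:
L_0(4) = (6)·(4)·(2)·(1)/[(-1)·(-3)·(-5)·(-6)] = 8/15
L_1(4) = (7)·(4)·(2)·(1)/[(1)·(-2)·(-4)·(-5)] = -7/5
L_2(4) = (7)·(6)·(2)·(1)/[(3)·(2)·(-2)·(-3)] = 7/3
L_3(4) = (7)·(6)·(4)·(1)/[(5)·(4)·(2)·(-1)] = -21/5
L_4(4) = (7)·(6)·(4)·(2)/[(6)·(5)·(3)·(1)] = 56/15
Sum: 4·(8/15) + (-8)·(-7/5) + 2·(7/3) + 5·(-21/5) + (-3)·(56/15) = -71/5

-71/5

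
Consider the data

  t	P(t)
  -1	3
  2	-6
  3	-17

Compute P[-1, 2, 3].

-2

P[-1,2] = (-6 - 3) / (2 - (-1)) = -3
P[2,3] = (-17 - (-6)) / (3 - 2) = -11
P[-1,2,3] = (-11 - (-3)) / (3 - (-1)) = -2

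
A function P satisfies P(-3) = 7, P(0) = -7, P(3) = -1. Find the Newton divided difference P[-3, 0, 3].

10/9

P[-3,0] = (-7 - 7) / (0 - (-3)) = -14/3
P[0,3] = (-1 - (-7)) / (3 - 0) = 2
P[-3,0,3] = (2 - (-14/3)) / (3 - (-3)) = 10/9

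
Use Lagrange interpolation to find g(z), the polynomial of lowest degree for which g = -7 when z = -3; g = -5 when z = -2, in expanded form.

L_0(z) = (z + 2) / [-1] = -z - 2
L_1(z) = (z + 3) / [1] = z + 3
g(z) = (-7)·L_0 + (-5)·L_1
  (-7)·L_0(z) = 7z + 14
  (-5)·L_1(z) = -5z - 15
Adding term by term: 2z - 1

g(z) = 2z - 1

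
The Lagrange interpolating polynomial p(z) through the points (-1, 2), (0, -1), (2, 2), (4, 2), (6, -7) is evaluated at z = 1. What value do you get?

-1/28

Evaluate each Lagrange basis at z = 1:
L_0(1) = (1)·(-1)·(-3)·(-5)/[(-1)·(-3)·(-5)·(-7)] = -1/7
L_1(1) = (2)·(-1)·(-3)·(-5)/[(1)·(-2)·(-4)·(-6)] = 5/8
L_2(1) = (2)·(1)·(-3)·(-5)/[(3)·(2)·(-2)·(-4)] = 5/8
L_3(1) = (2)·(1)·(-1)·(-5)/[(5)·(4)·(2)·(-2)] = -1/8
L_4(1) = (2)·(1)·(-1)·(-3)/[(7)·(6)·(4)·(2)] = 1/56
Sum: 2·(-1/7) + (-1)·(5/8) + 2·(5/8) + 2·(-1/8) + (-7)·(1/56) = -1/28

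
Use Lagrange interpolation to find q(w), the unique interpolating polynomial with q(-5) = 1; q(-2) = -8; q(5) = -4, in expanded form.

Build the Lagrange basis polynomials:
L_0(w) = (w + 2)(w - 5) / [30] = (1/30)w^2 - (1/10)w - 1/3
L_1(w) = (w + 5)(w - 5) / [-21] = -(1/21)w^2 + 25/21
L_2(w) = (w + 5)(w + 2) / [70] = (1/70)w^2 + (1/10)w + 1/7
q(w) = 1·L_0 + (-8)·L_1 + (-4)·L_2
  1·L_0(w) = (1/30)w^2 - (1/10)w - 1/3
  (-8)·L_1(w) = (8/21)w^2 - 200/21
  (-4)·L_2(w) = -(2/35)w^2 - (2/5)w - 4/7
Adding term by term: (5/14)w^2 - (1/2)w - 73/7

q(w) = (5/14)w^2 - (1/2)w - 73/7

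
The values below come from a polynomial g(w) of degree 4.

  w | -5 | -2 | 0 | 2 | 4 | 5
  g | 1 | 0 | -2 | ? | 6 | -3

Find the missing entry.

896/225

The 5 known values determine g uniquely (degree ≤ 4).
L_0(2) = (4)·(2)·(-2)·(-3)/[(-3)·(-5)·(-9)·(-10)] = 8/225
L_1(2) = (7)·(2)·(-2)·(-3)/[(3)·(-2)·(-6)·(-7)] = -1/3
L_2(2) = (7)·(4)·(-2)·(-3)/[(5)·(2)·(-4)·(-5)] = 21/25
L_3(2) = (7)·(4)·(2)·(-3)/[(9)·(6)·(4)·(-1)] = 7/9
L_4(2) = (7)·(4)·(2)·(-2)/[(10)·(7)·(5)·(1)] = -8/25
Sum: 1·(8/225) + 0 + (-2)·(21/25) + 6·(7/9) + (-3)·(-8/25) = 896/225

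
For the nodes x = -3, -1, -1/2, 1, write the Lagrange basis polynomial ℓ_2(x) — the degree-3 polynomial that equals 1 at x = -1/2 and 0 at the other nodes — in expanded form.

ℓ_2(x) = -(8/15)x^3 - (8/5)x^2 + (8/15)x + 8/5

ℓ_2(x) = (x + 3)(x + 1)(x - 1) / [(5/2)·(1/2)·(-3/2)]
       = (x^3 + 3x^2 - x - 3) / (-15/8)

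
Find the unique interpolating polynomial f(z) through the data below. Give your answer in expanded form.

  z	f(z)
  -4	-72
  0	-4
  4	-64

L_0(z) = z(z - 4) / [32] = (1/32)z^2 - (1/8)z
L_1(z) = (z + 4)(z - 4) / [-16] = -(1/16)z^2 + 1
L_2(z) = (z + 4)z / [32] = (1/32)z^2 + (1/8)z
f(z) = (-72)·L_0 + (-4)·L_1 + (-64)·L_2
  (-72)·L_0(z) = -(9/4)z^2 + 9z
  (-4)·L_1(z) = (1/4)z^2 - 4
  (-64)·L_2(z) = -2z^2 - 8z
Adding term by term: -4z^2 + z - 4

f(z) = -4z^2 + z - 4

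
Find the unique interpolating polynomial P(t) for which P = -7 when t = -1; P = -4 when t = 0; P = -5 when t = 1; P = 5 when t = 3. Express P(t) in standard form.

P(t) = t^3 - 2t^2 - 4

Newton's divided differences:
P[-1,0] = (-4 - (-7)) / (0 - (-1)) = 3
P[0,1] = (-5 - (-4)) / (1 - 0) = -1
P[1,3] = (5 - (-5)) / (3 - 1) = 5
P[-1,0,1] = (-1 - 3) / (1 - (-1)) = -2
P[0,1,3] = (5 - (-1)) / (3 - 0) = 2
P[-1,0,1,3] = (2 - (-2)) / (3 - (-1)) = 1
P(t) = -7 + 3·(t + 1) + (-2)·(t + 1)t + 1·(t + 1)t(t - 1)
Expanding: P(t) = t^3 - 2t^2 - 4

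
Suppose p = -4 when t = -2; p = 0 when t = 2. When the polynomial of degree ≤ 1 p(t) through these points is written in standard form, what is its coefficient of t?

L_0(t) = (t - 2) / [-4] = -(1/4)t + 1/2
L_1(t) = (t + 2) / [4] = (1/4)t + 1/2
p(t) = (-4)·L_0 + 0·L_1
Only the coefficient of t is needed; take it from each L_i and combine:
(-4)·(-1/4) + 0·(1/4) = 1

1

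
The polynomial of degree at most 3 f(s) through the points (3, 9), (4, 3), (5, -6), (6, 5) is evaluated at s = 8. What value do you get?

L_0(8) = (4)·(3)·(2)/[(-1)·(-2)·(-3)] = -4
L_1(8) = (5)·(3)·(2)/[(1)·(-1)·(-2)] = 15
L_2(8) = (5)·(4)·(2)/[(2)·(1)·(-1)] = -20
L_3(8) = (5)·(4)·(3)/[(3)·(2)·(1)] = 10
Sum: 9·(-4) + 3·(15) + (-6)·(-20) + 5·(10) = 179

179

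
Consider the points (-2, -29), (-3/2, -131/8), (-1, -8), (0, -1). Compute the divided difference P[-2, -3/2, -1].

-17/2

P[-2,-3/2] = (-131/8 - (-29)) / (-3/2 - (-2)) = 101/4
P[-3/2,-1] = (-8 - (-131/8)) / (-1 - (-3/2)) = 67/4
P[-2,-3/2,-1] = (67/4 - 101/4) / (-1 - (-2)) = -17/2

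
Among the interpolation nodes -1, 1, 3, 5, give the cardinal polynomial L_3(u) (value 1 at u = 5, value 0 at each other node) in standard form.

L_3(u) = (1/48)u^3 - (1/16)u^2 - (1/48)u + 1/16

L_3(u) = (u + 1)(u - 1)(u - 3) / [(6)·(4)·(2)]
       = (u^3 - 3u^2 - u + 3) / (48)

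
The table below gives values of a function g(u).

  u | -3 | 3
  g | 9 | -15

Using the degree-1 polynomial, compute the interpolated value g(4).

-19

Evaluate each Lagrange basis at u = 4:
L_0(4) = (1)/[(-6)] = -1/6
L_1(4) = (7)/[(6)] = 7/6
Sum: 9·(-1/6) + (-15)·(7/6) = -19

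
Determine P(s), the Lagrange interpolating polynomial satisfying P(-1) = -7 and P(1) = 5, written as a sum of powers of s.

Build the Lagrange basis polynomials:
L_0(s) = (s - 1) / [-2] = -(1/2)s + 1/2
L_1(s) = (s + 1) / [2] = (1/2)s + 1/2
P(s) = (-7)·L_0 + 5·L_1
  (-7)·L_0(s) = (7/2)s - 7/2
  5·L_1(s) = (5/2)s + 5/2
Adding term by term: 6s - 1

P(s) = 6s - 1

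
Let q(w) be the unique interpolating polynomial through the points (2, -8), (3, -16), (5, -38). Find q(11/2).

L_0(11/2) = (5/2)·(1/2)/[(-1)·(-3)] = 5/12
L_1(11/2) = (7/2)·(1/2)/[(1)·(-2)] = -7/8
L_2(11/2) = (7/2)·(5/2)/[(3)·(2)] = 35/24
Sum: (-8)·(5/12) + (-16)·(-7/8) + (-38)·(35/24) = -179/4

-179/4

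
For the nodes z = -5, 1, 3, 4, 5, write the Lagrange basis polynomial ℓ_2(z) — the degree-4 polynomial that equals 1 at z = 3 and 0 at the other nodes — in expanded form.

ℓ_2(z) = (z + 5)(z - 1)(z - 4)(z - 5) / [(8)·(2)·(-1)·(-2)]
       = (z^4 - 5z^3 - 21z^2 + 125z - 100) / (32)

ℓ_2(z) = (1/32)z^4 - (5/32)z^3 - (21/32)z^2 + (125/32)z - 25/8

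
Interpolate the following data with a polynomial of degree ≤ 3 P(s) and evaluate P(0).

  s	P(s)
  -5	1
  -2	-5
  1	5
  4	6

116/81

Using Newton's divided-difference form:
P[-5,-2] = (-5 - 1) / (-2 - (-5)) = -2
P[-2,1] = (5 - (-5)) / (1 - (-2)) = 10/3
P[1,4] = (6 - 5) / (4 - 1) = 1/3
P[-5,-2,1] = (10/3 - (-2)) / (1 - (-5)) = 8/9
P[-2,1,4] = (1/3 - 10/3) / (4 - (-2)) = -1/2
P[-5,-2,1,4] = (-1/2 - 8/9) / (4 - (-5)) = -25/162
P(0) = 1 + (-2)·(5) + (8/9)·(5)·(2) + (-25/162)·(5)·(2)·(-1) = 116/81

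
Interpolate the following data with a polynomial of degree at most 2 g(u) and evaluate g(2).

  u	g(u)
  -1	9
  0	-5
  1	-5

9

L_0(2) = (2)·(1)/[(-1)·(-2)] = 1
L_1(2) = (3)·(1)/[(1)·(-1)] = -3
L_2(2) = (3)·(2)/[(2)·(1)] = 3
Sum: 9·(1) + (-5)·(-3) + (-5)·(3) = 9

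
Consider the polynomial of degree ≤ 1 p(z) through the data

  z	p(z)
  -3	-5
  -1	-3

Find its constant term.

Build the Lagrange basis polynomials:
L_0(z) = (z + 1) / [-2] = -(1/2)z - 1/2
L_1(z) = (z + 3) / [2] = (1/2)z + 3/2
p(z) = (-5)·L_0 + (-3)·L_1
Only the constant term is needed; take it from each L_i and combine:
(-5)·(-1/2) + (-3)·(3/2) = -2

-2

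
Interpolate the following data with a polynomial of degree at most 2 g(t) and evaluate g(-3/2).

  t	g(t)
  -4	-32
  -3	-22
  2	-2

Evaluate each Lagrange basis at t = -3/2:
L_0(-3/2) = (3/2)·(-7/2)/[(-1)·(-6)] = -7/8
L_1(-3/2) = (5/2)·(-7/2)/[(1)·(-5)] = 7/4
L_2(-3/2) = (5/2)·(3/2)/[(6)·(5)] = 1/8
Sum: (-32)·(-7/8) + (-22)·(7/4) + (-2)·(1/8) = -43/4

-43/4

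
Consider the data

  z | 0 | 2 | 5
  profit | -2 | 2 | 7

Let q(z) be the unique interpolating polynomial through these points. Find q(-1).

Evaluate each Lagrange basis at z = -1:
L_0(-1) = (-3)·(-6)/[(-2)·(-5)] = 9/5
L_1(-1) = (-1)·(-6)/[(2)·(-3)] = -1
L_2(-1) = (-1)·(-3)/[(5)·(3)] = 1/5
Sum: (-2)·(9/5) + 2·(-1) + 7·(1/5) = -21/5

-21/5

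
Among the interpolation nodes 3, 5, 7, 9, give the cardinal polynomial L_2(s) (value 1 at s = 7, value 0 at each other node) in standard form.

L_2(s) = (s - 3)(s - 5)(s - 9) / [(4)·(2)·(-2)]
       = (s^3 - 17s^2 + 87s - 135) / (-16)

L_2(s) = -(1/16)s^3 + (17/16)s^2 - (87/16)s + 135/16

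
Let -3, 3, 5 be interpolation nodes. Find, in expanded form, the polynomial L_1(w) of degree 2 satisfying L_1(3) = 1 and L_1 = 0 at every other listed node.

L_1(w) = (w + 3)(w - 5) / [(6)·(-2)]
       = (w^2 - 2w - 15) / (-12)

L_1(w) = -(1/12)w^2 + (1/6)w + 5/4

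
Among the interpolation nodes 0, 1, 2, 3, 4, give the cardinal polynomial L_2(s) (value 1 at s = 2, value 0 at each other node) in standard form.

L_2(s) = s(s - 1)(s - 3)(s - 4) / [(2)·(1)·(-1)·(-2)]
       = (s^4 - 8s^3 + 19s^2 - 12s) / (4)

L_2(s) = (1/4)s^4 - 2s^3 + (19/4)s^2 - 3s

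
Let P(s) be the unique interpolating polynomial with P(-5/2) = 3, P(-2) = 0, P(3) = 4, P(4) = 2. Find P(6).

Using Newton's divided-difference form:
P[-5/2,-2] = (0 - 3) / (-2 - (-5/2)) = -6
P[-2,3] = (4 - 0) / (3 - (-2)) = 4/5
P[3,4] = (2 - 4) / (4 - 3) = -2
P[-5/2,-2,3] = (4/5 - (-6)) / (3 - (-5/2)) = 68/55
P[-2,3,4] = (-2 - 4/5) / (4 - (-2)) = -7/15
P[-5/2,-2,3,4] = (-7/15 - 68/55) / (4 - (-5/2)) = -562/2145
P(6) = 3 + (-6)·(17/2) + (68/55)·(17/2)·(8) + (-562/2145)·(17/2)·(8)·(3) = -12424/715

-12424/715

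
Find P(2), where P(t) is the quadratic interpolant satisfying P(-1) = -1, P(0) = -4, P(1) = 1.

14

Using Newton's divided-difference form:
P[-1,0] = (-4 - (-1)) / (0 - (-1)) = -3
P[0,1] = (1 - (-4)) / (1 - 0) = 5
P[-1,0,1] = (5 - (-3)) / (1 - (-1)) = 4
P(2) = -1 + (-3)·(3) + 4·(3)·(2) = 14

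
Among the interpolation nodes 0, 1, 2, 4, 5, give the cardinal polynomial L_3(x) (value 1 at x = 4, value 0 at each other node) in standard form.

L_3(x) = x(x - 1)(x - 2)(x - 5) / [(4)·(3)·(2)·(-1)]
       = (x^4 - 8x^3 + 17x^2 - 10x) / (-24)

L_3(x) = -(1/24)x^4 + (1/3)x^3 - (17/24)x^2 + (5/12)x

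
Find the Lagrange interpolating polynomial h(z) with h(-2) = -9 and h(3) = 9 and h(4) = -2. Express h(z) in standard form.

h(z) = -(73/30)z^2 + (181/30)z + 64/5

L_0(z) = (z - 3)(z - 4) / [30] = (1/30)z^2 - (7/30)z + 2/5
L_1(z) = (z + 2)(z - 4) / [-5] = -(1/5)z^2 + (2/5)z + 8/5
L_2(z) = (z + 2)(z - 3) / [6] = (1/6)z^2 - (1/6)z - 1
h(z) = (-9)·L_0 + 9·L_1 + (-2)·L_2
  (-9)·L_0(z) = -(3/10)z^2 + (21/10)z - 18/5
  9·L_1(z) = -(9/5)z^2 + (18/5)z + 72/5
  (-2)·L_2(z) = -(1/3)z^2 + (1/3)z + 2
Adding term by term: -(73/30)z^2 + (181/30)z + 64/5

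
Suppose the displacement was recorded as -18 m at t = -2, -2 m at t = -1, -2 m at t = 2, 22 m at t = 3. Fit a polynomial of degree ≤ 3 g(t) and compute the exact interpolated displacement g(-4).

Using Newton's divided-difference form:
g[-2,-1] = (-2 - (-18)) / (-1 - (-2)) = 16
g[-1,2] = (-2 - (-2)) / (2 - (-1)) = 0
g[2,3] = (22 - (-2)) / (3 - 2) = 24
g[-2,-1,2] = (0 - 16) / (2 - (-2)) = -4
g[-1,2,3] = (24 - 0) / (3 - (-1)) = 6
g[-2,-1,2,3] = (6 - (-4)) / (3 - (-2)) = 2
g(-4) = -18 + 16·(-2) + (-4)·(-2)·(-3) + 2·(-2)·(-3)·(-6) = -146

-146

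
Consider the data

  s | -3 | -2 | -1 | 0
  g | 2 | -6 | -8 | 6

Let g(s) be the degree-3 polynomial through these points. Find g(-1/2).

Evaluate each Lagrange basis at s = -1/2:
L_0(-1/2) = (3/2)·(1/2)·(-1/2)/[(-1)·(-2)·(-3)] = 1/16
L_1(-1/2) = (5/2)·(1/2)·(-1/2)/[(1)·(-1)·(-2)] = -5/16
L_2(-1/2) = (5/2)·(3/2)·(-1/2)/[(2)·(1)·(-1)] = 15/16
L_3(-1/2) = (5/2)·(3/2)·(1/2)/[(3)·(2)·(1)] = 5/16
Sum: 2·(1/16) + (-6)·(-5/16) + (-8)·(15/16) + 6·(5/16) = -29/8

-29/8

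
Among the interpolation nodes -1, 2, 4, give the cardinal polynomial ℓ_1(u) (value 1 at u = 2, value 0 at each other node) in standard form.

ℓ_1(u) = (u + 1)(u - 4) / [(3)·(-2)]
       = (u^2 - 3u - 4) / (-6)

ℓ_1(u) = -(1/6)u^2 + (1/2)u + 2/3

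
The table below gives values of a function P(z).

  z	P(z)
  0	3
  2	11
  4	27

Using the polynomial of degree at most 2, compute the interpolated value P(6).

Evaluate each Lagrange basis at z = 6:
L_0(6) = (4)·(2)/[(-2)·(-4)] = 1
L_1(6) = (6)·(2)/[(2)·(-2)] = -3
L_2(6) = (6)·(4)/[(4)·(2)] = 3
Sum: 3·(1) + 11·(-3) + 27·(3) = 51

51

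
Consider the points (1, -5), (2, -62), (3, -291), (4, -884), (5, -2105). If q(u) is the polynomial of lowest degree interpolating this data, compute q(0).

0

Evaluate each Lagrange basis at u = 0:
L_0(0) = (-2)·(-3)·(-4)·(-5)/[(-1)·(-2)·(-3)·(-4)] = 5
L_1(0) = (-1)·(-3)·(-4)·(-5)/[(1)·(-1)·(-2)·(-3)] = -10
L_2(0) = (-1)·(-2)·(-4)·(-5)/[(2)·(1)·(-1)·(-2)] = 10
L_3(0) = (-1)·(-2)·(-3)·(-5)/[(3)·(2)·(1)·(-1)] = -5
L_4(0) = (-1)·(-2)·(-3)·(-4)/[(4)·(3)·(2)·(1)] = 1
Sum: (-5)·(5) + (-62)·(-10) + (-291)·(10) + (-884)·(-5) + (-2105)·(1) = 0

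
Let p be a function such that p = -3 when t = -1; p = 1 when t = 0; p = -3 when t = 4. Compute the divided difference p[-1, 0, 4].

-1

p[-1,0] = (1 - (-3)) / (0 - (-1)) = 4
p[0,4] = (-3 - 1) / (4 - 0) = -1
p[-1,0,4] = (-1 - 4) / (4 - (-1)) = -1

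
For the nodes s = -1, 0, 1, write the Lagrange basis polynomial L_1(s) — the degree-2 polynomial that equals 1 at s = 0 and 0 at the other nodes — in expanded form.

L_1(s) = -s^2 + 1

L_1(s) = (s + 1)(s - 1) / [(1)·(-1)]
       = (s^2 - 1) / (-1)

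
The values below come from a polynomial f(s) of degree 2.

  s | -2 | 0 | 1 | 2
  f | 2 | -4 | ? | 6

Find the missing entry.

-1

The 3 known values determine f uniquely (degree ≤ 2).
L_0(1) = (1)·(-1)/[(-2)·(-4)] = -1/8
L_1(1) = (3)·(-1)/[(2)·(-2)] = 3/4
L_2(1) = (3)·(1)/[(4)·(2)] = 3/8
Sum: 2·(-1/8) + (-4)·(3/4) + 6·(3/8) = -1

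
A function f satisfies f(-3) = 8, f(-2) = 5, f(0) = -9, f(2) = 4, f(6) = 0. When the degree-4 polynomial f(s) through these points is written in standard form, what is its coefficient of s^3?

L_0(s) = (s + 2)s(s - 2)(s - 6) / [135] = (1/135)s^4 - (2/45)s^3 - (4/135)s^2 + (8/45)s
L_1(s) = (s + 3)s(s - 2)(s - 6) / [-64] = -(1/64)s^4 + (5/64)s^3 + (3/16)s^2 - (9/16)s
L_2(s) = (s + 3)(s + 2)(s - 2)(s - 6) / [72] = (1/72)s^4 - (1/24)s^3 - (11/36)s^2 + (1/6)s + 1
L_3(s) = (s + 3)(s + 2)s(s - 6) / [-160] = -(1/160)s^4 + (1/160)s^3 + (3/20)s^2 + (9/40)s
L_4(s) = (s + 3)(s + 2)s(s - 2) / [1728] = (1/1728)s^4 + (1/576)s^3 - (1/432)s^2 - (1/144)s
f(s) = 8·L_0 + 5·L_1 + (-9)·L_2 + 4·L_3 + 0·L_4
Only the coefficient of s^3 is needed; take it from each L_i and combine:
8·(-2/45) + 5·(5/64) + (-9)·(-1/24) + 4·(1/160) + 0·(1/576) = 1253/2880

1253/2880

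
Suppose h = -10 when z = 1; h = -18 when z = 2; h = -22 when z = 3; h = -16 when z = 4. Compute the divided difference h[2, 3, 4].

h[2,3] = (-22 - (-18)) / (3 - 2) = -4
h[3,4] = (-16 - (-22)) / (4 - 3) = 6
h[2,3,4] = (6 - (-4)) / (4 - 2) = 5

5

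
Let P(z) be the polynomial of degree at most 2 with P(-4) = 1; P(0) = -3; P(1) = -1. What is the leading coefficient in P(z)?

3/5

L_0(z) = z(z - 1) / [20] = (1/20)z^2 - (1/20)z
L_1(z) = (z + 4)(z - 1) / [-4] = -(1/4)z^2 - (3/4)z + 1
L_2(z) = (z + 4)z / [5] = (1/5)z^2 + (4/5)z
P(z) = 1·L_0 + (-3)·L_1 + (-1)·L_2
Only the coefficient of z^2 is needed; take it from each L_i and combine:
1·(1/20) + (-3)·(-1/4) + (-1)·(1/5) = 3/5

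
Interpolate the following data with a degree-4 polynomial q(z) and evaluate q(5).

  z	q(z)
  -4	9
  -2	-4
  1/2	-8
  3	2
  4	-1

-1681/100

Evaluate each Lagrange basis at z = 5:
L_0(5) = (7)·(9/2)·(2)·(1)/[(-2)·(-9/2)·(-7)·(-8)] = 1/8
L_1(5) = (9)·(9/2)·(2)·(1)/[(2)·(-5/2)·(-5)·(-6)] = -27/50
L_2(5) = (9)·(7)·(2)·(1)/[(9/2)·(5/2)·(-5/2)·(-7/2)] = 32/25
L_3(5) = (9)·(7)·(9/2)·(1)/[(7)·(5)·(5/2)·(-1)] = -81/25
L_4(5) = (9)·(7)·(9/2)·(2)/[(8)·(6)·(7/2)·(1)] = 27/8
Sum: 9·(1/8) + (-4)·(-27/50) + (-8)·(32/25) + 2·(-81/25) + (-1)·(27/8) = -1681/100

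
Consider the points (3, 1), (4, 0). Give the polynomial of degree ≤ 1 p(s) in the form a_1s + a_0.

Build the Lagrange basis polynomials:
L_0(s) = (s - 4) / [-1] = -s + 4
L_1(s) = (s - 3) / [1] = s - 3
p(s) = 1·L_0 + 0·L_1
  1·L_0(s) = -s + 4
  0·L_1(s) = 0
Adding term by term: -s + 4

p(s) = -s + 4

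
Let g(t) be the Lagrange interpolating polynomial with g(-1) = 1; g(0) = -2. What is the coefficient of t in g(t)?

-3

L_0(t) = t / [-1] = -t
L_1(t) = (t + 1) / [1] = t + 1
g(t) = 1·L_0 + (-2)·L_1
Only the coefficient of t is needed; take it from each L_i and combine:
1·(-1) + (-2)·(1) = -3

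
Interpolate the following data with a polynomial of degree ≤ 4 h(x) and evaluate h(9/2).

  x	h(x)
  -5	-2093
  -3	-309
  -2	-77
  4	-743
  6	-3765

-19029/16

Evaluate each Lagrange basis at x = 9/2:
L_0(9/2) = (15/2)·(13/2)·(1/2)·(-3/2)/[(-2)·(-3)·(-9)·(-11)] = -65/1056
L_1(9/2) = (19/2)·(13/2)·(1/2)·(-3/2)/[(2)·(-1)·(-7)·(-9)] = 247/672
L_2(9/2) = (19/2)·(15/2)·(1/2)·(-3/2)/[(3)·(1)·(-6)·(-8)] = -95/256
L_3(9/2) = (19/2)·(15/2)·(13/2)·(-3/2)/[(9)·(7)·(6)·(-2)] = 1235/1344
L_4(9/2) = (19/2)·(15/2)·(13/2)·(1/2)/[(11)·(9)·(8)·(2)] = 1235/8448
Sum: (-2093)·(-65/1056) + (-309)·(247/672) + (-77)·(-95/256) + (-743)·(1235/1344) + (-3765)·(1235/8448) = -19029/16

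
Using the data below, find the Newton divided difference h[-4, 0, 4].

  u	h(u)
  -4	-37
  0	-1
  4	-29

h[-4,0] = (-1 - (-37)) / (0 - (-4)) = 9
h[0,4] = (-29 - (-1)) / (4 - 0) = -7
h[-4,0,4] = (-7 - 9) / (4 - (-4)) = -2

-2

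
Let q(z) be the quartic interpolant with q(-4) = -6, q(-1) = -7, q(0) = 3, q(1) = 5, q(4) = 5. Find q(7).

L_0(7) = (8)·(7)·(6)·(3)/[(-3)·(-4)·(-5)·(-8)] = 21/10
L_1(7) = (11)·(7)·(6)·(3)/[(3)·(-1)·(-2)·(-5)] = -231/5
L_2(7) = (11)·(8)·(6)·(3)/[(4)·(1)·(-1)·(-4)] = 99
L_3(7) = (11)·(8)·(7)·(3)/[(5)·(2)·(1)·(-3)] = -308/5
L_4(7) = (11)·(8)·(7)·(6)/[(8)·(5)·(4)·(3)] = 77/10
Sum: (-6)·(21/10) + (-7)·(-231/5) + 3·(99) + 5·(-308/5) + 5·(77/10) = 3383/10

3383/10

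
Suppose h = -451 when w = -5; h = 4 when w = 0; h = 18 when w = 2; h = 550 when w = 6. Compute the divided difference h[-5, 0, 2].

-12

h[-5,0] = (4 - (-451)) / (0 - (-5)) = 91
h[0,2] = (18 - 4) / (2 - 0) = 7
h[-5,0,2] = (7 - 91) / (2 - (-5)) = -12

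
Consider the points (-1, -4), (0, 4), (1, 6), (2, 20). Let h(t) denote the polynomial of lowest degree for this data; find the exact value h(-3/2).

-127/8

L_0(-3/2) = (-3/2)·(-5/2)·(-7/2)/[(-1)·(-2)·(-3)] = 35/16
L_1(-3/2) = (-1/2)·(-5/2)·(-7/2)/[(1)·(-1)·(-2)] = -35/16
L_2(-3/2) = (-1/2)·(-3/2)·(-7/2)/[(2)·(1)·(-1)] = 21/16
L_3(-3/2) = (-1/2)·(-3/2)·(-5/2)/[(3)·(2)·(1)] = -5/16
Sum: (-4)·(35/16) + 4·(-35/16) + 6·(21/16) + 20·(-5/16) = -127/8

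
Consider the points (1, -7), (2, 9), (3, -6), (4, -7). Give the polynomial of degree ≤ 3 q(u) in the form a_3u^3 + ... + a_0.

Build the Lagrange basis polynomials:
L_0(u) = (u - 2)(u - 3)(u - 4) / [-6] = -(1/6)u^3 + (3/2)u^2 - (13/3)u + 4
L_1(u) = (u - 1)(u - 3)(u - 4) / [2] = (1/2)u^3 - 4u^2 + (19/2)u - 6
L_2(u) = (u - 1)(u - 2)(u - 4) / [-2] = -(1/2)u^3 + (7/2)u^2 - 7u + 4
L_3(u) = (u - 1)(u - 2)(u - 3) / [6] = (1/6)u^3 - u^2 + (11/6)u - 1
q(u) = (-7)·L_0 + 9·L_1 + (-6)·L_2 + (-7)·L_3
  (-7)·L_0(u) = (7/6)u^3 - (21/2)u^2 + (91/3)u - 28
  9·L_1(u) = (9/2)u^3 - 36u^2 + (171/2)u - 54
  (-6)·L_2(u) = 3u^3 - 21u^2 + 42u - 24
  (-7)·L_3(u) = -(7/6)u^3 + 7u^2 - (77/6)u + 7
Adding term by term: (15/2)u^3 - (121/2)u^2 + 145u - 99

q(u) = (15/2)u^3 - (121/2)u^2 + 145u - 99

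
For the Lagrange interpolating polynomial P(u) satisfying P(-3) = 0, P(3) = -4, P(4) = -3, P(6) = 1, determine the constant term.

L_0(u) = (u - 3)(u - 4)(u - 6) / [-378] = -(1/378)u^3 + (13/378)u^2 - (1/7)u + 4/21
L_1(u) = (u + 3)(u - 4)(u - 6) / [18] = (1/18)u^3 - (7/18)u^2 - (1/3)u + 4
L_2(u) = (u + 3)(u - 3)(u - 6) / [-14] = -(1/14)u^3 + (3/7)u^2 + (9/14)u - 27/7
L_3(u) = (u + 3)(u - 3)(u - 4) / [54] = (1/54)u^3 - (2/27)u^2 - (1/6)u + 2/3
P(u) = 0·L_0 + (-4)·L_1 + (-3)·L_2 + 1·L_3
Only the constant term is needed; take it from each L_i and combine:
0·(4/21) + (-4)·(4) + (-3)·(-27/7) + 1·(2/3) = -79/21

-79/21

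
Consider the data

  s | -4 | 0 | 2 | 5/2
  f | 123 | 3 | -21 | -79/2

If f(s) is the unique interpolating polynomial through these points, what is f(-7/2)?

Using Newton's divided-difference form:
f[-4,0] = (3 - 123) / (0 - (-4)) = -30
f[0,2] = (-21 - 3) / (2 - 0) = -12
f[2,5/2] = (-79/2 - (-21)) / (5/2 - 2) = -37
f[-4,0,2] = (-12 - (-30)) / (2 - (-4)) = 3
f[0,2,5/2] = (-37 - (-12)) / (5/2 - 0) = -10
f[-4,0,2,5/2] = (-10 - 3) / (5/2 - (-4)) = -2
f(-7/2) = 123 + (-30)·(1/2) + 3·(1/2)·(-7/2) + (-2)·(1/2)·(-7/2)·(-11/2) = 167/2

167/2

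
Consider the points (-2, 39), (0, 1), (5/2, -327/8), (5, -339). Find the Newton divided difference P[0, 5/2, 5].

P[0,5/2] = (-327/8 - 1) / (5/2 - 0) = -67/4
P[5/2,5] = (-339 - (-327/8)) / (5 - 5/2) = -477/4
P[0,5/2,5] = (-477/4 - (-67/4)) / (5 - 0) = -41/2

-41/2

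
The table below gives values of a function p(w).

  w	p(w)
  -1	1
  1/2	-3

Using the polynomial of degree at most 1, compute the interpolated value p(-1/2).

-1/3

L_0(-1/2) = (-1)/[(-3/2)] = 2/3
L_1(-1/2) = (1/2)/[(3/2)] = 1/3
Sum: 1·(2/3) + (-3)·(1/3) = -1/3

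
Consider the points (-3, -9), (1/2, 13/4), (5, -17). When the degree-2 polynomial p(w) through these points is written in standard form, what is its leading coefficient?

-1

Build the Lagrange basis polynomials:
L_0(w) = (w - 1/2)(w - 5) / [28] = (1/28)w^2 - (11/56)w + 5/56
L_1(w) = (w + 3)(w - 5) / [-63/4] = -(4/63)w^2 + (8/63)w + 20/21
L_2(w) = (w + 3)(w - 1/2) / [36] = (1/36)w^2 + (5/72)w - 1/24
p(w) = (-9)·L_0 + (13/4)·L_1 + (-17)·L_2
Only the coefficient of w^2 is needed; take it from each L_i and combine:
(-9)·(1/28) + (13/4)·(-4/63) + (-17)·(1/36) = -1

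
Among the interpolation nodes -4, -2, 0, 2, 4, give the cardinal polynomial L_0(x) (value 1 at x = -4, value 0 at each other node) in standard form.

L_0(x) = (x + 2)x(x - 2)(x - 4) / [(-2)·(-4)·(-6)·(-8)]
       = (x^4 - 4x^3 - 4x^2 + 16x) / (384)

L_0(x) = (1/384)x^4 - (1/96)x^3 - (1/96)x^2 + (1/24)x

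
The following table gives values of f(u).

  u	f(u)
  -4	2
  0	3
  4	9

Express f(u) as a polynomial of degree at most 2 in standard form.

f(u) = (5/32)u^2 + (7/8)u + 3

Newton's divided differences:
f[-4,0] = (3 - 2) / (0 - (-4)) = 1/4
f[0,4] = (9 - 3) / (4 - 0) = 3/2
f[-4,0,4] = (3/2 - 1/4) / (4 - (-4)) = 5/32
f(u) = 2 + (1/4)·(u + 4) + (5/32)·(u + 4)u
Expanding: f(u) = (5/32)u^2 + (7/8)u + 3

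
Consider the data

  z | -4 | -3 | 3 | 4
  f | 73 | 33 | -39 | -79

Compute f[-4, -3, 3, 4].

-1

f[-4,-3] = (33 - 73) / (-3 - (-4)) = -40
f[-3,3] = (-39 - 33) / (3 - (-3)) = -12
f[3,4] = (-79 - (-39)) / (4 - 3) = -40
f[-4,-3,3] = (-12 - (-40)) / (3 - (-4)) = 4
f[-3,3,4] = (-40 - (-12)) / (4 - (-3)) = -4
f[-4,-3,3,4] = (-4 - 4) / (4 - (-4)) = -1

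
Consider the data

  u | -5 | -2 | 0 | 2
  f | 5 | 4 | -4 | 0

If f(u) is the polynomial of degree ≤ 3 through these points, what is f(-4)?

304/35

Using Newton's divided-difference form:
f[-5,-2] = (4 - 5) / (-2 - (-5)) = -1/3
f[-2,0] = (-4 - 4) / (0 - (-2)) = -4
f[0,2] = (0 - (-4)) / (2 - 0) = 2
f[-5,-2,0] = (-4 - (-1/3)) / (0 - (-5)) = -11/15
f[-2,0,2] = (2 - (-4)) / (2 - (-2)) = 3/2
f[-5,-2,0,2] = (3/2 - (-11/15)) / (2 - (-5)) = 67/210
f(-4) = 5 + (-1/3)·(1) + (-11/15)·(1)·(-2) + (67/210)·(1)·(-2)·(-4) = 304/35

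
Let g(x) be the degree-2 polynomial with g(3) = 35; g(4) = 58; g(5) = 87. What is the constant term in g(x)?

2

Build the Lagrange basis polynomials:
L_0(x) = (x - 4)(x - 5) / [2] = (1/2)x^2 - (9/2)x + 10
L_1(x) = (x - 3)(x - 5) / [-1] = -x^2 + 8x - 15
L_2(x) = (x - 3)(x - 4) / [2] = (1/2)x^2 - (7/2)x + 6
g(x) = 35·L_0 + 58·L_1 + 87·L_2
Only the constant term is needed; take it from each L_i and combine:
35·(10) + 58·(-15) + 87·(6) = 2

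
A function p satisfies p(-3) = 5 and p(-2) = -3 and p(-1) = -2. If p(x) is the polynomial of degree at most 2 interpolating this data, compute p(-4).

Evaluate each Lagrange basis at x = -4:
L_0(-4) = (-2)·(-3)/[(-1)·(-2)] = 3
L_1(-4) = (-1)·(-3)/[(1)·(-1)] = -3
L_2(-4) = (-1)·(-2)/[(2)·(1)] = 1
Sum: 5·(3) + (-3)·(-3) + (-2)·(1) = 22

22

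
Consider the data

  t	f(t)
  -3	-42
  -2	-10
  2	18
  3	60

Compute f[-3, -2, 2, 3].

f[-3,-2] = (-10 - (-42)) / (-2 - (-3)) = 32
f[-2,2] = (18 - (-10)) / (2 - (-2)) = 7
f[2,3] = (60 - 18) / (3 - 2) = 42
f[-3,-2,2] = (7 - 32) / (2 - (-3)) = -5
f[-2,2,3] = (42 - 7) / (3 - (-2)) = 7
f[-3,-2,2,3] = (7 - (-5)) / (3 - (-3)) = 2

2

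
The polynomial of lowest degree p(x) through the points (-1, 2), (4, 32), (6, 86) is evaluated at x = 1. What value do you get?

Using Newton's divided-difference form:
p[-1,4] = (32 - 2) / (4 - (-1)) = 6
p[4,6] = (86 - 32) / (6 - 4) = 27
p[-1,4,6] = (27 - 6) / (6 - (-1)) = 3
p(1) = 2 + 6·(2) + 3·(2)·(-3) = -4

-4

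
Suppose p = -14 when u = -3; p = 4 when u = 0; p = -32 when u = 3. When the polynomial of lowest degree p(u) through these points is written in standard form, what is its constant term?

Build the Lagrange basis polynomials:
L_0(u) = u(u - 3) / [18] = (1/18)u^2 - (1/6)u
L_1(u) = (u + 3)(u - 3) / [-9] = -(1/9)u^2 + 1
L_2(u) = (u + 3)u / [18] = (1/18)u^2 + (1/6)u
p(u) = (-14)·L_0 + 4·L_1 + (-32)·L_2
Only the constant term is needed; take it from each L_i and combine:
(-14)·(0) + 4·(1) + (-32)·(0) = 4

4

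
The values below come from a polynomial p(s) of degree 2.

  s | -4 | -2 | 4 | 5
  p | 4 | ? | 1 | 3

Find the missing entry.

The 3 known values determine p uniquely (degree ≤ 2).
L_0(-2) = (-6)·(-7)/[(-8)·(-9)] = 7/12
L_1(-2) = (2)·(-7)/[(8)·(-1)] = 7/4
L_2(-2) = (2)·(-6)/[(9)·(1)] = -4/3
Sum: 4·(7/12) + 1·(7/4) + 3·(-4/3) = 1/12

1/12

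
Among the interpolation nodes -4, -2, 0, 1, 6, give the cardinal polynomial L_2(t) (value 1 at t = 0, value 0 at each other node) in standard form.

L_2(t) = (1/48)t^4 - (1/48)t^3 - (7/12)t^2 - (5/12)t + 1

L_2(t) = (t + 4)(t + 2)(t - 1)(t - 6) / [(4)·(2)·(-1)·(-6)]
       = (t^4 - t^3 - 28t^2 - 20t + 48) / (48)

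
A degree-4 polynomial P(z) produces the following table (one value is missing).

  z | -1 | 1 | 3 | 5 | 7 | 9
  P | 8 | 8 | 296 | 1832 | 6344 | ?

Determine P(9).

The 5 known values determine P uniquely (degree ≤ 4).
L_0(9) = (8)·(6)·(4)·(2)/[(-2)·(-4)·(-6)·(-8)] = 1
L_1(9) = (10)·(6)·(4)·(2)/[(2)·(-2)·(-4)·(-6)] = -5
L_2(9) = (10)·(8)·(4)·(2)/[(4)·(2)·(-2)·(-4)] = 10
L_3(9) = (10)·(8)·(6)·(2)/[(6)·(4)·(2)·(-2)] = -10
L_4(9) = (10)·(8)·(6)·(4)/[(8)·(6)·(4)·(2)] = 5
Sum: 8·(1) + 8·(-5) + 296·(10) + 1832·(-10) + 6344·(5) = 16328

16328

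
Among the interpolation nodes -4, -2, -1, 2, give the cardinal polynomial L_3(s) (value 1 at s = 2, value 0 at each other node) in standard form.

L_3(s) = (1/72)s^3 + (7/72)s^2 + (7/36)s + 1/9

L_3(s) = (s + 4)(s + 2)(s + 1) / [(6)·(4)·(3)]
       = (s^3 + 7s^2 + 14s + 8) / (72)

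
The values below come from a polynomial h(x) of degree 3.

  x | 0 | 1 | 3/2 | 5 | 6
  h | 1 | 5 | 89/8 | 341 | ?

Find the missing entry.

595

The 4 known values determine h uniquely (degree ≤ 3).
Evaluate each Lagrange basis at x = 6:
L_0(6) = (5)·(9/2)·(1)/[(-1)·(-3/2)·(-5)] = -3
L_1(6) = (6)·(9/2)·(1)/[(1)·(-1/2)·(-4)] = 27/2
L_2(6) = (6)·(5)·(1)/[(3/2)·(1/2)·(-7/2)] = -80/7
L_3(6) = (6)·(5)·(9/2)/[(5)·(4)·(7/2)] = 27/14
Sum: 1·(-3) + 5·(27/2) + 89/8·(-80/7) + 341·(27/14) = 595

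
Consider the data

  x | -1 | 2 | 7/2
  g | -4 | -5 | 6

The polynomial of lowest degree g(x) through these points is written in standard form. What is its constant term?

-209/27

Build the Lagrange basis polynomials:
L_0(x) = (x - 2)(x - 7/2) / [27/2] = (2/27)x^2 - (11/27)x + 14/27
L_1(x) = (x + 1)(x - 7/2) / [-9/2] = -(2/9)x^2 + (5/9)x + 7/9
L_2(x) = (x + 1)(x - 2) / [27/4] = (4/27)x^2 - (4/27)x - 8/27
g(x) = (-4)·L_0 + (-5)·L_1 + 6·L_2
Only the constant term is needed; take it from each L_i and combine:
(-4)·(14/27) + (-5)·(7/9) + 6·(-8/27) = -209/27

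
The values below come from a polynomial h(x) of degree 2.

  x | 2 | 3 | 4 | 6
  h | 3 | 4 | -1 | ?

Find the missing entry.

The 3 known values determine h uniquely (degree ≤ 2).
Evaluate each Lagrange basis at x = 6:
L_0(6) = (3)·(2)/[(-1)·(-2)] = 3
L_1(6) = (4)·(2)/[(1)·(-1)] = -8
L_2(6) = (4)·(3)/[(2)·(1)] = 6
Sum: 3·(3) + 4·(-8) + (-1)·(6) = -29

-29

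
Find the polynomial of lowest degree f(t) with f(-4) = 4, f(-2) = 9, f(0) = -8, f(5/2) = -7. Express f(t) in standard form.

f(t) = (851/1170)t^3 + (1259/780)t^2 - (4786/585)t - 8

Newton's divided differences:
f[-4,-2] = (9 - 4) / (-2 - (-4)) = 5/2
f[-2,0] = (-8 - 9) / (0 - (-2)) = -17/2
f[0,5/2] = (-7 - (-8)) / (5/2 - 0) = 2/5
f[-4,-2,0] = (-17/2 - 5/2) / (0 - (-4)) = -11/4
f[-2,0,5/2] = (2/5 - (-17/2)) / (5/2 - (-2)) = 89/45
f[-4,-2,0,5/2] = (89/45 - (-11/4)) / (5/2 - (-4)) = 851/1170
f(t) = 4 + (5/2)·(t + 4) + (-11/4)·(t + 4)(t + 2) + (851/1170)·(t + 4)(t + 2)t
Expanding: f(t) = (851/1170)t^3 + (1259/780)t^2 - (4786/585)t - 8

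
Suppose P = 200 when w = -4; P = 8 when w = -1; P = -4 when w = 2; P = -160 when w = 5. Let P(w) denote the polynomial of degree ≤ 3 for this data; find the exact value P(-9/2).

Using Newton's divided-difference form:
P[-4,-1] = (8 - 200) / (-1 - (-4)) = -64
P[-1,2] = (-4 - 8) / (2 - (-1)) = -4
P[2,5] = (-160 - (-4)) / (5 - 2) = -52
P[-4,-1,2] = (-4 - (-64)) / (2 - (-4)) = 10
P[-1,2,5] = (-52 - (-4)) / (5 - (-1)) = -8
P[-4,-1,2,5] = (-8 - 10) / (5 - (-4)) = -2
P(-9/2) = 200 + (-64)·(-1/2) + 10·(-1/2)·(-7/2) + (-2)·(-1/2)·(-7/2)·(-13/2) = 1089/4

1089/4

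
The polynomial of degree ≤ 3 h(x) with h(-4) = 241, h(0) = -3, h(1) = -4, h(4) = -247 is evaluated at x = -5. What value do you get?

482

L_0(-5) = (-5)·(-6)·(-9)/[(-4)·(-5)·(-8)] = 27/16
L_1(-5) = (-1)·(-6)·(-9)/[(4)·(-1)·(-4)] = -27/8
L_2(-5) = (-1)·(-5)·(-9)/[(5)·(1)·(-3)] = 3
L_3(-5) = (-1)·(-5)·(-6)/[(8)·(4)·(3)] = -5/16
Sum: 241·(27/16) + (-3)·(-27/8) + (-4)·(3) + (-247)·(-5/16) = 482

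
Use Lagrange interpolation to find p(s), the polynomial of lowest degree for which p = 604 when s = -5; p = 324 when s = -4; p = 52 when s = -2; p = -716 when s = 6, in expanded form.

Build the Lagrange basis polynomials:
L_0(s) = (s + 4)(s + 2)(s - 6) / [-33] = -(1/33)s^3 + (28/33)s + 16/11
L_1(s) = (s + 5)(s + 2)(s - 6) / [20] = (1/20)s^3 + (1/20)s^2 - (8/5)s - 3
L_2(s) = (s + 5)(s + 4)(s - 6) / [-48] = -(1/48)s^3 - (1/16)s^2 + (17/24)s + 5/2
L_3(s) = (s + 5)(s + 4)(s + 2) / [880] = (1/880)s^3 + (1/80)s^2 + (19/440)s + 1/22
p(s) = 604·L_0 + 324·L_1 + 52·L_2 + (-716)·L_3
  604·L_0(s) = -(604/33)s^3 + (16912/33)s + 9664/11
  324·L_1(s) = (81/5)s^3 + (81/5)s^2 - (2592/5)s - 972
  52·L_2(s) = -(13/12)s^3 - (13/4)s^2 + (221/6)s + 130
  (-716)·L_3(s) = -(179/220)s^3 - (179/20)s^2 - (3401/110)s - 358/11
Adding term by term: -4s^3 + 4s^2 + 4

p(s) = -4s^3 + 4s^2 + 4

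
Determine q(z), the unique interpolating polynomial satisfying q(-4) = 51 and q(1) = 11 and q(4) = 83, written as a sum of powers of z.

q(z) = 4z^2 + 4z + 3

L_0(z) = (z - 1)(z - 4) / [40] = (1/40)z^2 - (1/8)z + 1/10
L_1(z) = (z + 4)(z - 4) / [-15] = -(1/15)z^2 + 16/15
L_2(z) = (z + 4)(z - 1) / [24] = (1/24)z^2 + (1/8)z - 1/6
q(z) = 51·L_0 + 11·L_1 + 83·L_2
  51·L_0(z) = (51/40)z^2 - (51/8)z + 51/10
  11·L_1(z) = -(11/15)z^2 + 176/15
  83·L_2(z) = (83/24)z^2 + (83/8)z - 83/6
Adding term by term: 4z^2 + 4z + 3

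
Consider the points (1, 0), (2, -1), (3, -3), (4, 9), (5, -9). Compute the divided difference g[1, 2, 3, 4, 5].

-59/24

g[1,2] = (-1 - 0) / (2 - 1) = -1
g[2,3] = (-3 - (-1)) / (3 - 2) = -2
g[3,4] = (9 - (-3)) / (4 - 3) = 12
g[4,5] = (-9 - 9) / (5 - 4) = -18
g[1,2,3] = (-2 - (-1)) / (3 - 1) = -1/2
g[2,3,4] = (12 - (-2)) / (4 - 2) = 7
g[3,4,5] = (-18 - 12) / (5 - 3) = -15
g[1,2,3,4] = (7 - (-1/2)) / (4 - 1) = 5/2
g[2,3,4,5] = (-15 - 7) / (5 - 2) = -22/3
g[1,2,3,4,5] = (-22/3 - 5/2) / (5 - 1) = -59/24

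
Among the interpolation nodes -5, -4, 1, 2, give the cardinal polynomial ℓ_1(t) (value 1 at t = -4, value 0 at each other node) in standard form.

ℓ_1(t) = (1/30)t^3 + (1/15)t^2 - (13/30)t + 1/3

ℓ_1(t) = (t + 5)(t - 1)(t - 2) / [(1)·(-5)·(-6)]
       = (t^3 + 2t^2 - 13t + 10) / (30)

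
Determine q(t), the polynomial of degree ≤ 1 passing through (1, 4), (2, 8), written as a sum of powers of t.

Build the Lagrange basis polynomials:
L_0(t) = (t - 2) / [-1] = -t + 2
L_1(t) = (t - 1) / [1] = t - 1
q(t) = 4·L_0 + 8·L_1
  4·L_0(t) = -4t + 8
  8·L_1(t) = 8t - 8
Adding term by term: 4t

q(t) = 4t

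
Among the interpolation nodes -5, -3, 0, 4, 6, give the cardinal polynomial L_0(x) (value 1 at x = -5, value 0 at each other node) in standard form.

L_0(x) = (1/990)x^4 - (7/990)x^3 - (1/165)x^2 + (4/55)x

L_0(x) = (x + 3)x(x - 4)(x - 6) / [(-2)·(-5)·(-9)·(-11)]
       = (x^4 - 7x^3 - 6x^2 + 72x) / (990)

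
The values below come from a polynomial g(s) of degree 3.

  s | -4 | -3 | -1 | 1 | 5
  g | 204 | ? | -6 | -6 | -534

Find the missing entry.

The 4 known values determine g uniquely (degree ≤ 3).
L_0(-3) = (-2)·(-4)·(-8)/[(-3)·(-5)·(-9)] = 64/135
L_1(-3) = (1)·(-4)·(-8)/[(3)·(-2)·(-6)] = 8/9
L_2(-3) = (1)·(-2)·(-8)/[(5)·(2)·(-4)] = -2/5
L_3(-3) = (1)·(-2)·(-4)/[(9)·(6)·(4)] = 1/27
Sum: 204·(64/135) + (-6)·(8/9) + (-6)·(-2/5) + (-534)·(1/27) = 74

74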